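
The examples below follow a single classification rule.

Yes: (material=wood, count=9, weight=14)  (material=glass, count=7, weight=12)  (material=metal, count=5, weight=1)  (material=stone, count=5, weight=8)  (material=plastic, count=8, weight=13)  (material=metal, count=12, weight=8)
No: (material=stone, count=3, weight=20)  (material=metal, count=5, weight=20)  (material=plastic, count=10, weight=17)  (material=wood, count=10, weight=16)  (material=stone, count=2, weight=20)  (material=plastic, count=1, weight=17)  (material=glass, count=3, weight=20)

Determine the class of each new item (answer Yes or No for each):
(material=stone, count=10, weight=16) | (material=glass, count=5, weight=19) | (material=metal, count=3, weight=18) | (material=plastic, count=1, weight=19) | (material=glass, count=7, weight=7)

No, No, No, No, Yes

The common property of the 'Yes' items is: weight ≤ 14. No 'No' item has it.
(material=stone, count=10, weight=16): weight = 16, does not pass → No. (material=glass, count=5, weight=19): weight = 19, does not pass → No. (material=metal, count=3, weight=18): weight = 18, does not pass → No. (material=plastic, count=1, weight=19): weight = 19, does not pass → No. (material=glass, count=7, weight=7): weight = 7, matches → Yes.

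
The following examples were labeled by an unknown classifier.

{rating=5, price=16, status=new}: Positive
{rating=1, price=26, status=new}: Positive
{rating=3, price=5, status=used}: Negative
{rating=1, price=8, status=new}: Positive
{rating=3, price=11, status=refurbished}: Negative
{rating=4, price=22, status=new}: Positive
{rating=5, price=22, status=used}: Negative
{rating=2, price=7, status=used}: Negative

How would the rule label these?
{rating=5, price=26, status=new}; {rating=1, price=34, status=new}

Looking at the examples, the only property every 'Positive' case has and every 'Negative' case lacks is: status is new.
{rating=5, price=26, status=new}: status is new — qualifies, so Positive. {rating=1, price=34, status=new}: status is new — qualifies, so Positive.

Positive, Positive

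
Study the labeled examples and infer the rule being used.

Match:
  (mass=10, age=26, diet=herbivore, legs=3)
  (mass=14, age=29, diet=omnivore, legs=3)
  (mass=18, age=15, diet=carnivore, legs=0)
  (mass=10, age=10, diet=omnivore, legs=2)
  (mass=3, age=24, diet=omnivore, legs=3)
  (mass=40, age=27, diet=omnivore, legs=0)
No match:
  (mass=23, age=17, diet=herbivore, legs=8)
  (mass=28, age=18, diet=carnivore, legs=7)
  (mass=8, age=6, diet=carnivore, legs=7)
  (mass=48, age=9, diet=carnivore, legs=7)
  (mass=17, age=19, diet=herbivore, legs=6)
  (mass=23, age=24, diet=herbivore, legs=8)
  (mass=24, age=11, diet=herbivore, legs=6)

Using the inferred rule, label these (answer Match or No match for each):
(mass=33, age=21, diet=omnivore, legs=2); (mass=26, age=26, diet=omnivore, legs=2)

A rule that fits every label: legs ≤ 3 — true of each 'Match' example, false of each 'No match' one.
Match: (mass=33, age=21, diet=omnivore, legs=2), since legs = 2.
Match: (mass=26, age=26, diet=omnivore, legs=2), since legs = 2.

Match, Match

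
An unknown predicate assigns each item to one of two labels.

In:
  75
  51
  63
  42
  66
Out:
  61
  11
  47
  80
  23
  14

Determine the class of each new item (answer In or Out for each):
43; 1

Out, Out

The distinguishing property — multiple of 3 — holds for all the 'In' cases and none of the 'Out' cases.
43 — 43 = 3·14 + 1, hence Out.
1 — 1 = 3·0 + 1, hence Out.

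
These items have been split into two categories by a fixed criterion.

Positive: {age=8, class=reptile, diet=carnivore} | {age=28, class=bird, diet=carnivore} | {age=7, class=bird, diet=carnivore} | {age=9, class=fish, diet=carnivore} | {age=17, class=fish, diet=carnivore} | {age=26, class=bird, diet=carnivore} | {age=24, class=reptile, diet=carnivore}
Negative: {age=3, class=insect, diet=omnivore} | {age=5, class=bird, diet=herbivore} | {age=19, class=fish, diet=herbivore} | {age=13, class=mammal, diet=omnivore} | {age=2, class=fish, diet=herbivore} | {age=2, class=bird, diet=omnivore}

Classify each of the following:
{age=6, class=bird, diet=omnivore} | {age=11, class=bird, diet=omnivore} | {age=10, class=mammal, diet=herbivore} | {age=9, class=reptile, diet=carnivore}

Every 'Positive' example satisfies: diet is carnivore. None of the 'Negative' examples do.

Negative, Negative, Negative, Positive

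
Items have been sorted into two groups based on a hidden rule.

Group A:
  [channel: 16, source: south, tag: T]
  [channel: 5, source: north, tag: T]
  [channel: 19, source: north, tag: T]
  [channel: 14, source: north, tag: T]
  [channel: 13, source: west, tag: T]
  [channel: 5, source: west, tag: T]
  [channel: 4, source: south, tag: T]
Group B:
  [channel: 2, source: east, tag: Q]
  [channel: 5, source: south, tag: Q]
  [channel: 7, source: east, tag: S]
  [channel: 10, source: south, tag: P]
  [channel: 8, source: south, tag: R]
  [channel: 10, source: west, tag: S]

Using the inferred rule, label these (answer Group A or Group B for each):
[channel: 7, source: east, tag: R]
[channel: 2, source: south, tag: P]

The common property of the 'Group A' items is: tag is T. No 'Group B' item has it.
[channel: 7, source: east, tag: R]: Group B (tag is R).
[channel: 2, source: south, tag: P]: Group B (tag is P).

Group B, Group B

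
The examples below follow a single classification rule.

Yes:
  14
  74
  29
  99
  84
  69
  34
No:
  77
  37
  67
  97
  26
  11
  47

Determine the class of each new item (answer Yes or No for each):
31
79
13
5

No, Yes, No, No

The pattern is that an item is 'Yes' exactly when: ≡ 4 (mod 5).
31: 31 mod 5 = 1 — fails the rule, so No.
79: 79 mod 5 = 4 — satisfies this, so Yes.
13: 13 mod 5 = 3 — fails the rule, so No.
5: 5 mod 5 = 0 — fails the rule, so No.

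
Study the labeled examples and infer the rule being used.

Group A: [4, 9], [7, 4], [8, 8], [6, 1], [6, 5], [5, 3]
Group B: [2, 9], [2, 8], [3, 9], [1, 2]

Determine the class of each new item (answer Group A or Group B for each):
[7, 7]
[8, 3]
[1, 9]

Rule: first ≥ 4. This holds for each 'Group A' example and fails for each 'Group B' one.
[7, 7]: first 7, matches → Group A.
[8, 3]: first 8, matches → Group A.
[1, 9]: first 1, fails this test → Group B.

Group A, Group A, Group B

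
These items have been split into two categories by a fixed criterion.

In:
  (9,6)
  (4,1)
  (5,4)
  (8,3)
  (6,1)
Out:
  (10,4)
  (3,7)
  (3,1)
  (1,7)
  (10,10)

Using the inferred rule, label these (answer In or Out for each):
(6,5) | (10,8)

In, Out

A rule that fits every label: sum is odd — true of each 'In' example, false of each 'Out' one.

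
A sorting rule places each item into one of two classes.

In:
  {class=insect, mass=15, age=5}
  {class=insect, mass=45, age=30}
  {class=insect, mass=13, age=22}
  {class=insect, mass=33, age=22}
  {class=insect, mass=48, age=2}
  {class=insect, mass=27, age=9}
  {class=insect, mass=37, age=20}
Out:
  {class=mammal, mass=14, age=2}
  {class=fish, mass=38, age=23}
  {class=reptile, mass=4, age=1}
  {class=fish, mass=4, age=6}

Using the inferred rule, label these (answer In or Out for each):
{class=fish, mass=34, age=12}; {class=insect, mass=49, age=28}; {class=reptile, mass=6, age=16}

Out, In, Out

The simplest hypothesis consistent with all the labels is: class is insect.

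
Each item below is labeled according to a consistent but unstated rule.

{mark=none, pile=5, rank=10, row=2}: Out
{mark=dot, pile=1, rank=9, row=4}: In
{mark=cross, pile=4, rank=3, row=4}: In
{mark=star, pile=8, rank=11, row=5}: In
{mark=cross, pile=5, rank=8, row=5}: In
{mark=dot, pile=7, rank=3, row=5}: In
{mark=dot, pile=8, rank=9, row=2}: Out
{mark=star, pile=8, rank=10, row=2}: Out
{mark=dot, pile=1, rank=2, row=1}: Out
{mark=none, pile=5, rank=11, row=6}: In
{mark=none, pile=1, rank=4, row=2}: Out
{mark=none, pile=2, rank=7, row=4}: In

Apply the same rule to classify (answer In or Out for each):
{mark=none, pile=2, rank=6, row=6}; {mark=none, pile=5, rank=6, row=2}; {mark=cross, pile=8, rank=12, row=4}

Every 'In' example satisfies: row ≥ 4. None of the 'Out' examples do.

In, Out, In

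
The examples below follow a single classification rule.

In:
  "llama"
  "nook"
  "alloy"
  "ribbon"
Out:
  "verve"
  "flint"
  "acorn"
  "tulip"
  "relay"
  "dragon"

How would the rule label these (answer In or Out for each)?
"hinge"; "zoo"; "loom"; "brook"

'In' ⟺ has a double letter.
"hinge": Out (no doubled letter).
"zoo": In ('oo' doubled).
"loom": In ('oo' doubled).
"brook": In ('oo' doubled).

Out, In, In, In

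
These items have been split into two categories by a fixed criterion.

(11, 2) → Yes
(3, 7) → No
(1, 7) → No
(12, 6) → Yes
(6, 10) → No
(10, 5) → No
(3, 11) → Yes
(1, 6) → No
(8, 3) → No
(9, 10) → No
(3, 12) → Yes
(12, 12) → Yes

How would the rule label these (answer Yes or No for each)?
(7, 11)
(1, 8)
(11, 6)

The common property of the 'Yes' items is: max ≥ 11. No 'No' item has it.
(7, 11): max 11 — qualifies, so Yes.
(1, 8): max 8 — does not pass, so No.
(11, 6): max 11 — qualifies, so Yes.

Yes, No, Yes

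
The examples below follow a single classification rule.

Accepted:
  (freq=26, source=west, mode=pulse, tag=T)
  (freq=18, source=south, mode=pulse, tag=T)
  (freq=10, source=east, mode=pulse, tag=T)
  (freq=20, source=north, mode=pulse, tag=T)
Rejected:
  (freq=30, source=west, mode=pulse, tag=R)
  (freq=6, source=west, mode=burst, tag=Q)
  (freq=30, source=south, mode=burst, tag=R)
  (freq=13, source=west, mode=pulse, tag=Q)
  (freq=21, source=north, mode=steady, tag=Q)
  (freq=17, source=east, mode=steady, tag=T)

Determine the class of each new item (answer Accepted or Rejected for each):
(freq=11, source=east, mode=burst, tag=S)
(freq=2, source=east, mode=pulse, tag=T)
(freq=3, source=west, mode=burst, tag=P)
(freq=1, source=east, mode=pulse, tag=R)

The distinguishing property — mode is pulse AND tag is T — holds for all the 'Accepted' cases and none of the 'Rejected' cases.
(freq=11, source=east, mode=burst, tag=S): mode is burst, tag is S, does not satisfy this → Rejected. (freq=2, source=east, mode=pulse, tag=T): mode is pulse, tag is T, has this property → Accepted. (freq=3, source=west, mode=burst, tag=P): mode is burst, tag is P, does not satisfy this → Rejected. (freq=1, source=east, mode=pulse, tag=R): mode is pulse, tag is R, does not satisfy this → Rejected.

Rejected, Accepted, Rejected, Rejected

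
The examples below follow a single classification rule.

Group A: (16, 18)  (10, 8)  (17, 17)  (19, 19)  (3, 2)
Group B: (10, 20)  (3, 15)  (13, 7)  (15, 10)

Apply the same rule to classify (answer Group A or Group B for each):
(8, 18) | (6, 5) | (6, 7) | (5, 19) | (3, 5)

Group B, Group A, Group A, Group B, Group A

Rule: |first − second| ≤ 2. This holds for each 'Group A' example and fails for each 'Group B' one.
(8, 18) — |8−18| = 10, hence Group B. (6, 5) — |6−5| = 1, hence Group A. (6, 7) — |6−7| = 1, hence Group A. (5, 19) — |5−19| = 14, hence Group B. (3, 5) — |3−5| = 2, hence Group A.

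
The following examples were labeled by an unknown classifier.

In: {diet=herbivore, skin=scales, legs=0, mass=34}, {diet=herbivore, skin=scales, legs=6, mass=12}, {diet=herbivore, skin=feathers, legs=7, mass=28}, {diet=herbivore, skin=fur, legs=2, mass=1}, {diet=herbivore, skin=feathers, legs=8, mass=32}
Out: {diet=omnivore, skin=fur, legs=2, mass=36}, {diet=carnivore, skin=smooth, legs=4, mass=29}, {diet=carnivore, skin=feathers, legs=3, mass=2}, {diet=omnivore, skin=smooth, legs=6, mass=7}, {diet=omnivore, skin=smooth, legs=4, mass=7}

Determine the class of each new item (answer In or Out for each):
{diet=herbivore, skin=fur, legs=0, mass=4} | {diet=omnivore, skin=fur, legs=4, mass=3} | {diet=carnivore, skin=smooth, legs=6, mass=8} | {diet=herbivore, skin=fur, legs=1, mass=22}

In, Out, Out, In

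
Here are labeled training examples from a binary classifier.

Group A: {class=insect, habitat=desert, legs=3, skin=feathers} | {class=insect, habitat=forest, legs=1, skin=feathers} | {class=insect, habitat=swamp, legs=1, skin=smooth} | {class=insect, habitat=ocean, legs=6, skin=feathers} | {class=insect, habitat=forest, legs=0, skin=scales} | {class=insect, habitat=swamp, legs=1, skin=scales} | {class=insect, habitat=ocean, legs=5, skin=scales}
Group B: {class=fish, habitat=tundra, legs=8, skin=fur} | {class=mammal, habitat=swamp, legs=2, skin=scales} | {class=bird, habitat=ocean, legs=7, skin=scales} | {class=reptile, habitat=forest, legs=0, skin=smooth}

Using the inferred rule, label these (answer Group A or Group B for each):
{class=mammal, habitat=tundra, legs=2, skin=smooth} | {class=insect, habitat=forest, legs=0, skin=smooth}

The rule appears to be: class is insect.
{class=mammal, habitat=tundra, legs=2, skin=smooth}: class is mammal — fails this test, so Group B.
{class=insect, habitat=forest, legs=0, skin=smooth}: class is insect — qualifies, so Group A.

Group B, Group A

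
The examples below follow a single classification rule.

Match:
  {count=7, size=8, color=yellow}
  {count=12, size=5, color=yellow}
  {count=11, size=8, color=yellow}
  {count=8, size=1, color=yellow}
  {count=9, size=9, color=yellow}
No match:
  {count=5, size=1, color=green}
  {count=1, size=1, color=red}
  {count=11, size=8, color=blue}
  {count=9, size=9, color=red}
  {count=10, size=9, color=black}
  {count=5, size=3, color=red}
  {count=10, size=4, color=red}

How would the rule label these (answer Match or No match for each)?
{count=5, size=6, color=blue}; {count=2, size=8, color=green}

No match, No match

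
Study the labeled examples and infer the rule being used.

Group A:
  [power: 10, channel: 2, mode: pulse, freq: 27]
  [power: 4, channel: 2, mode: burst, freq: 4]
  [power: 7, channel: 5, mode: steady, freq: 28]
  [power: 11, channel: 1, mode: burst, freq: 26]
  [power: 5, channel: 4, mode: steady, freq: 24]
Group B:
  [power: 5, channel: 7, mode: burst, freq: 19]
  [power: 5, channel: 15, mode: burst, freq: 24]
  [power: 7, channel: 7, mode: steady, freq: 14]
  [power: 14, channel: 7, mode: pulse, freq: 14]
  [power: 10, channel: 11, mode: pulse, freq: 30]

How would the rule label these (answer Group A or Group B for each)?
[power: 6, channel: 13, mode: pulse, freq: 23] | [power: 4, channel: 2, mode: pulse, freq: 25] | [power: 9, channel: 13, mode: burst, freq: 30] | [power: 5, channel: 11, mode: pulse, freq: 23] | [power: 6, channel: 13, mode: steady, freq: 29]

The simplest hypothesis consistent with all the labels is: channel ≤ 5.

Group B, Group A, Group B, Group B, Group B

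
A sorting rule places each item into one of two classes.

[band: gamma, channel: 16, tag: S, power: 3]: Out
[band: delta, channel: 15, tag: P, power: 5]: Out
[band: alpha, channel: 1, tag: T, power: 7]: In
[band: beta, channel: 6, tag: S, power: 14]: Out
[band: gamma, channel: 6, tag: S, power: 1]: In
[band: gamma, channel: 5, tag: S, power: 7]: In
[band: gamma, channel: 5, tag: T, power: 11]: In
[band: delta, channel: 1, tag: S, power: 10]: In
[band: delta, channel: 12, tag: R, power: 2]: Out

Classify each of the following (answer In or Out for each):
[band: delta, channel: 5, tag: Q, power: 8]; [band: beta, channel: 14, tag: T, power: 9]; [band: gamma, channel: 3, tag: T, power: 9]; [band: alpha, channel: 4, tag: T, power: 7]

Every 'In' example satisfies: channel ≤ 6 AND power ≤ 11. None of the 'Out' examples do.

In, Out, In, In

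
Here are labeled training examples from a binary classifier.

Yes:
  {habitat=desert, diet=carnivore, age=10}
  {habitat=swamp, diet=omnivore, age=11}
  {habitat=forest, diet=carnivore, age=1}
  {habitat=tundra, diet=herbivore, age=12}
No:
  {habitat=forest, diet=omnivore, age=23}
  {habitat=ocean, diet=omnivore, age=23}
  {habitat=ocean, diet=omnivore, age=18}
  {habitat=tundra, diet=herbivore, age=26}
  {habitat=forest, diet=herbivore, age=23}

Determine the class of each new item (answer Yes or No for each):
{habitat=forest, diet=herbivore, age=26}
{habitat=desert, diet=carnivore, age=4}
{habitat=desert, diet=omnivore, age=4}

The classifier is using: age ≤ 12.

No, Yes, Yes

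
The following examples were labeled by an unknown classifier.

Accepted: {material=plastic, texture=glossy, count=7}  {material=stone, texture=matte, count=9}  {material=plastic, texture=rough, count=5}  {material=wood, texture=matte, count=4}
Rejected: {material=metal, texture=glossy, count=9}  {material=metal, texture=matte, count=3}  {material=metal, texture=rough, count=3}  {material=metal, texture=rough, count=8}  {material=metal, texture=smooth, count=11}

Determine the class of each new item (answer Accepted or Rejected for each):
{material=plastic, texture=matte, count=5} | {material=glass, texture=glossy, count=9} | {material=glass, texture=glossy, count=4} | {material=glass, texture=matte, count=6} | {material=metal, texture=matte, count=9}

Accepted, Accepted, Accepted, Accepted, Rejected

A rule that fits every label: material is not metal — true of each 'Accepted' example, false of each 'Rejected' one.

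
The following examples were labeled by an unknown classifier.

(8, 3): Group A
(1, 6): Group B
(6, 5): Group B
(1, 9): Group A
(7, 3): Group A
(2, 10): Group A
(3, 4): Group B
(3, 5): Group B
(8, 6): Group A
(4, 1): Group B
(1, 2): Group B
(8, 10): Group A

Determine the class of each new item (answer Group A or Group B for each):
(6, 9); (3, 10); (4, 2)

Group A, Group A, Group B

The distinguishing property — max ≥ 7 — holds for all the 'Group A' cases and none of the 'Group B' cases.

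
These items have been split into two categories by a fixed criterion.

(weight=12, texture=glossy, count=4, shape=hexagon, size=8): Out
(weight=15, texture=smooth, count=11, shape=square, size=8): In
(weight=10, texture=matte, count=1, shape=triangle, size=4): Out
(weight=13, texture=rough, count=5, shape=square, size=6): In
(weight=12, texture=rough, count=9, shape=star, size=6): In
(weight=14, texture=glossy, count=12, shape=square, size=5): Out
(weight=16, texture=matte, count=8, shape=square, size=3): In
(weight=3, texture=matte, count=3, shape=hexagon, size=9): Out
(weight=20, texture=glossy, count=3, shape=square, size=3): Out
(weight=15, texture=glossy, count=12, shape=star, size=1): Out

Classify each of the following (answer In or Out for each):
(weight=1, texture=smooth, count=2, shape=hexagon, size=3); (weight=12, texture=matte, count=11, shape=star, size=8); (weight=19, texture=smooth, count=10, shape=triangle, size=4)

Out, In, In

Rule: count ≥ 5 AND count ≤ 11. This holds for each 'In' example and fails for each 'Out' one.
(weight=1, texture=smooth, count=2, shape=hexagon, size=3) → count = 2 → Out. (weight=12, texture=matte, count=11, shape=star, size=8) → count = 11 → In. (weight=19, texture=smooth, count=10, shape=triangle, size=4) → count = 10 → In.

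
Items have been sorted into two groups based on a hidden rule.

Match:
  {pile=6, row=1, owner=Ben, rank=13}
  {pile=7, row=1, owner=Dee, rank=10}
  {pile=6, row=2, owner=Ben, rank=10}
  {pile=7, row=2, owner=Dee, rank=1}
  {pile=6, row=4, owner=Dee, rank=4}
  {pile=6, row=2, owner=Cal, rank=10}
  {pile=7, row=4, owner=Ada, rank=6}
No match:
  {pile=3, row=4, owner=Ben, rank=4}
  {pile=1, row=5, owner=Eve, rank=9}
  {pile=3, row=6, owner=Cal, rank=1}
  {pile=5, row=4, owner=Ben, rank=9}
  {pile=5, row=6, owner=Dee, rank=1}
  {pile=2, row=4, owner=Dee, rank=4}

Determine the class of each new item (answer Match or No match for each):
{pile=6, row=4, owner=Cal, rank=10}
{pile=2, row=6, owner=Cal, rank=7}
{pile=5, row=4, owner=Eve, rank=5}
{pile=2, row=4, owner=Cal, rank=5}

Match, No match, No match, No match

The rule appears to be: pile ≥ 6.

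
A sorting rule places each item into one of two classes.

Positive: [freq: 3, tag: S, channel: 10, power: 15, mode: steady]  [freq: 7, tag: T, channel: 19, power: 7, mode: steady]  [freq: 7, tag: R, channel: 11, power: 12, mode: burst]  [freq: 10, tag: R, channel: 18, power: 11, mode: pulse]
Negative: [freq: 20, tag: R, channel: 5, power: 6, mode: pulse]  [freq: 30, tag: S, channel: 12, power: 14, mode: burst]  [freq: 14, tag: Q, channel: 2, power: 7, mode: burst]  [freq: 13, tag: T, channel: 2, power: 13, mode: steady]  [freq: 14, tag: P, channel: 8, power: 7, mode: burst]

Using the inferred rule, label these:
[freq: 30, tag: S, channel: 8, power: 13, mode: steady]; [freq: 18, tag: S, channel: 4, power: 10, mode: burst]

The distinguishing property — freq ≤ 10 — holds for all the 'Positive' cases and none of the 'Negative' cases.
[freq: 30, tag: S, channel: 8, power: 13, mode: steady]: Negative (freq = 30).
[freq: 18, tag: S, channel: 4, power: 10, mode: burst]: Negative (freq = 18).

Negative, Negative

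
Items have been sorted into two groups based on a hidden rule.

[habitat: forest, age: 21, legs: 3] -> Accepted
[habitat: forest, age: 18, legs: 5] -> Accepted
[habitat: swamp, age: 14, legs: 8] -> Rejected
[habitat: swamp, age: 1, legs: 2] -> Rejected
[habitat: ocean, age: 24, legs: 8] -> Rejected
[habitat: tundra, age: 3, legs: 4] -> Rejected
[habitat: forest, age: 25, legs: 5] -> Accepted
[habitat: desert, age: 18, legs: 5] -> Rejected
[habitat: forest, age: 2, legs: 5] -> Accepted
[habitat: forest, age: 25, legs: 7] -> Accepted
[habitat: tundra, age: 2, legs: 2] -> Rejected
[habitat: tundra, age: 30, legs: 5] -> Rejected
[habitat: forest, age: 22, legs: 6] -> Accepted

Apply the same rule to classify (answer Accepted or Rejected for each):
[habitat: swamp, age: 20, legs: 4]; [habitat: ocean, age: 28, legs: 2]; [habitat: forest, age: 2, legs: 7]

Rejected, Rejected, Accepted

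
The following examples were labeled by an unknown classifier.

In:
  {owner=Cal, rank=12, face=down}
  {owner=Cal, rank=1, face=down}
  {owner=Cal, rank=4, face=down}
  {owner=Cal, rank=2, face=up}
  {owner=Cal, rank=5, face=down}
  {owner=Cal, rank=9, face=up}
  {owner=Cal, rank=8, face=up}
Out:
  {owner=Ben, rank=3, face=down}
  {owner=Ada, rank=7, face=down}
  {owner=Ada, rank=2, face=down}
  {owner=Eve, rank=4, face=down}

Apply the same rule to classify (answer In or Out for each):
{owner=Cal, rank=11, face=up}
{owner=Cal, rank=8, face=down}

In, In

The rule appears to be: owner is Cal.
In: {owner=Cal, rank=11, face=up}, since owner is Cal.
In: {owner=Cal, rank=8, face=down}, since owner is Cal.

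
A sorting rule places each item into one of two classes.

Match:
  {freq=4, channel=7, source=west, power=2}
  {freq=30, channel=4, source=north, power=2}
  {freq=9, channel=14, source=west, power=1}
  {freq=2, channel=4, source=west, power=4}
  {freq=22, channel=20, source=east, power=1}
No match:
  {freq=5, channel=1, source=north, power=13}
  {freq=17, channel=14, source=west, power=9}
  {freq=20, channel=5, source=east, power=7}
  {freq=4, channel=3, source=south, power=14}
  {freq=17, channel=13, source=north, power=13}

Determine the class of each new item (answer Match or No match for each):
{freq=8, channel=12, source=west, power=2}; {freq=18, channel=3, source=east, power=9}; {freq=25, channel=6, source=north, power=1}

The classifier is using: power ≤ 4.
{freq=8, channel=12, source=west, power=2}: power = 2 — qualifies, so Match.
{freq=18, channel=3, source=east, power=9}: power = 9 — does not satisfy this, so No match.
{freq=25, channel=6, source=north, power=1}: power = 1 — qualifies, so Match.

Match, No match, Match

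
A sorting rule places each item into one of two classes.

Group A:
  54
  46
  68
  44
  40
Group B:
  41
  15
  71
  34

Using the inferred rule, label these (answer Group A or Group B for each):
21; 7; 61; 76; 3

Every 'Group A' example satisfies: even AND at least 40. None of the 'Group B' examples do.
21 → 21 is odd, 21 < 40 → Group B. 7 → 7 is odd, 7 < 40 → Group B. 61 → 61 is odd, 61 ≥ 40 → Group B. 76 → 76 is even, 76 ≥ 40 → Group A. 3 → 3 is odd, 3 < 40 → Group B.

Group B, Group B, Group B, Group A, Group B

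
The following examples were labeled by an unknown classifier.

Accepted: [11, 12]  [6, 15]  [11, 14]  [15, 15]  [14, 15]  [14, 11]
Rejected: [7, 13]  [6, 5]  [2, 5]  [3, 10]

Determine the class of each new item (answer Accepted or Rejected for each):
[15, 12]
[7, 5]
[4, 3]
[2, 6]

The pattern is that an item is 'Accepted' exactly when: sum ≥ 21.
[15, 12]: 15+12 = 27, has this property → Accepted. [7, 5]: 7+5 = 12, does not fit → Rejected. [4, 3]: 4+3 = 7, does not fit → Rejected. [2, 6]: 2+6 = 8, does not fit → Rejected.

Accepted, Rejected, Rejected, Rejected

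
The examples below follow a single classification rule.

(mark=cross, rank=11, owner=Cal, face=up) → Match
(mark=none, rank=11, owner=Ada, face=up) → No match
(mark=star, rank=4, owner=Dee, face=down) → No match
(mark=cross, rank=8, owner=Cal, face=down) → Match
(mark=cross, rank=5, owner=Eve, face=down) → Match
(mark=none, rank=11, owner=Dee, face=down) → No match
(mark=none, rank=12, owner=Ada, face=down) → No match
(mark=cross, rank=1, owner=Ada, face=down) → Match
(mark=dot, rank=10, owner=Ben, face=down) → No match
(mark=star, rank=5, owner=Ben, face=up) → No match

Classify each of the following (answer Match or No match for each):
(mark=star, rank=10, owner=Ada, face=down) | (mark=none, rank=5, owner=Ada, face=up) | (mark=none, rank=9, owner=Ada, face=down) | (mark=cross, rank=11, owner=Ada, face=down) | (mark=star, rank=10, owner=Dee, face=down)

The simplest hypothesis consistent with all the labels is: mark is cross.
(mark=star, rank=10, owner=Ada, face=down) → mark is star → No match. (mark=none, rank=5, owner=Ada, face=up) → mark is none → No match. (mark=none, rank=9, owner=Ada, face=down) → mark is none → No match. (mark=cross, rank=11, owner=Ada, face=down) → mark is cross → Match. (mark=star, rank=10, owner=Dee, face=down) → mark is star → No match.

No match, No match, No match, Match, No match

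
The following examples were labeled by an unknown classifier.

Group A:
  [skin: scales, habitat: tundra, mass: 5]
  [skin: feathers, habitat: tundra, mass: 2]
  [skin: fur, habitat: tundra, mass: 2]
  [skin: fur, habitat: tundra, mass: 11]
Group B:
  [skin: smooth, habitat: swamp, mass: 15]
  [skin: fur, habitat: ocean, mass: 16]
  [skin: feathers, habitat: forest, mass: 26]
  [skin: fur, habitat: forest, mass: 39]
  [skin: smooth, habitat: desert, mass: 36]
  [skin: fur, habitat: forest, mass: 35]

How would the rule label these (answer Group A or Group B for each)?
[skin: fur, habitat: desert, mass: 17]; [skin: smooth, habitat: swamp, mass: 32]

'Group A' ⟺ habitat is tundra.
Group B: [skin: fur, habitat: desert, mass: 17], since habitat is desert. Group B: [skin: smooth, habitat: swamp, mass: 32], since habitat is swamp.

Group B, Group B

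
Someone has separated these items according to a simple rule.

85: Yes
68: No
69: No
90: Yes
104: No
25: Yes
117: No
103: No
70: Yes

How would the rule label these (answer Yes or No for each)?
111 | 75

No, Yes

The simplest hypothesis consistent with all the labels is: multiple of 5.
111 → 111 = 5·22 + 1 → No.
75 → 75 = 5·15 → Yes.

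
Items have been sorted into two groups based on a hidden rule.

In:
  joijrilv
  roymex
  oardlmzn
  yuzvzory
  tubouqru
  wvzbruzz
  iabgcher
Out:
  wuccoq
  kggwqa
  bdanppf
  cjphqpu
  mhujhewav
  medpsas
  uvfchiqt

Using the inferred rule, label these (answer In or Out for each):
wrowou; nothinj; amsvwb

Every 'In' example satisfies: contains 'r'. None of the 'Out' examples do.

In, Out, Out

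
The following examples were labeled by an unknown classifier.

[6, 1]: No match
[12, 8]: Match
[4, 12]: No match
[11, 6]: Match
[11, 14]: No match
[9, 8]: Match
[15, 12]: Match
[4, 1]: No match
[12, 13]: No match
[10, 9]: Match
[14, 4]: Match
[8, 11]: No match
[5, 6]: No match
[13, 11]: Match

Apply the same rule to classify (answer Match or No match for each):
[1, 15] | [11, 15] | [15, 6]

No match, No match, Match

All 'Match' examples share one property — first > second AND sum ≥ 11 — and every 'No match' example lacks it.
No match: [1, 15], since 1 < 15, 1+15 = 16.
No match: [11, 15], since 11 < 15, 11+15 = 26.
Match: [15, 6], since 15 > 6, 15+6 = 21.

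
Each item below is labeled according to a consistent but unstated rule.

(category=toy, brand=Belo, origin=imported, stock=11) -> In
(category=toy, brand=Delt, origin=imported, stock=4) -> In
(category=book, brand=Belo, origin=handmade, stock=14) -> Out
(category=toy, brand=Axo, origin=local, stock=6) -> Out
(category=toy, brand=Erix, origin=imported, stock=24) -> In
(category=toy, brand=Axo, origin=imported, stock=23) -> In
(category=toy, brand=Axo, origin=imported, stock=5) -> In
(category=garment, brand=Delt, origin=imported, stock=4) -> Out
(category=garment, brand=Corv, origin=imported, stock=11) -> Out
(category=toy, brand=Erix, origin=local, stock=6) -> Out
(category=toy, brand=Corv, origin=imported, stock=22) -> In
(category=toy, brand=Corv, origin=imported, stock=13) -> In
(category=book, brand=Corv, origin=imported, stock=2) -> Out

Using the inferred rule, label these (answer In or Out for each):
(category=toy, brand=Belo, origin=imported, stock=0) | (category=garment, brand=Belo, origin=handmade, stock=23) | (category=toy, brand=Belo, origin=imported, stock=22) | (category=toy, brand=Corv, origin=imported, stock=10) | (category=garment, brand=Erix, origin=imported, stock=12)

In, Out, In, In, Out

Every 'In' example satisfies: origin is imported AND category is toy. None of the 'Out' examples do.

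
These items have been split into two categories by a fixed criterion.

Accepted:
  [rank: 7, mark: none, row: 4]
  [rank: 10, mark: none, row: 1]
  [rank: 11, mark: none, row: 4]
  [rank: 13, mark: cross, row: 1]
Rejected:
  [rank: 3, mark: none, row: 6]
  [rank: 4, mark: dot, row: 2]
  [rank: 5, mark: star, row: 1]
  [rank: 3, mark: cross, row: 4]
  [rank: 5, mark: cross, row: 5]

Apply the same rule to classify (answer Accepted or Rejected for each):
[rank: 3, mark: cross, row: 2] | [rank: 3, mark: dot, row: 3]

The common property of the 'Accepted' items is: rank ≥ 7. No 'Rejected' item has it.
[rank: 3, mark: cross, row: 2]: rank = 3 — does not pass, so Rejected. [rank: 3, mark: dot, row: 3]: rank = 3 — does not pass, so Rejected.

Rejected, Rejected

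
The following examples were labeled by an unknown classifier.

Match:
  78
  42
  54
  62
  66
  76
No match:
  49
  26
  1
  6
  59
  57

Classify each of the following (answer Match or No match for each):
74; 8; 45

Match, No match, No match

Every 'Match' example satisfies: even AND at least 42. None of the 'No match' examples do.
74: 74 is even, 74 ≥ 42 — passes, so Match. 8: 8 is even, 8 < 42 — does not fit, so No match. 45: 45 is odd, 45 ≥ 42 — does not fit, so No match.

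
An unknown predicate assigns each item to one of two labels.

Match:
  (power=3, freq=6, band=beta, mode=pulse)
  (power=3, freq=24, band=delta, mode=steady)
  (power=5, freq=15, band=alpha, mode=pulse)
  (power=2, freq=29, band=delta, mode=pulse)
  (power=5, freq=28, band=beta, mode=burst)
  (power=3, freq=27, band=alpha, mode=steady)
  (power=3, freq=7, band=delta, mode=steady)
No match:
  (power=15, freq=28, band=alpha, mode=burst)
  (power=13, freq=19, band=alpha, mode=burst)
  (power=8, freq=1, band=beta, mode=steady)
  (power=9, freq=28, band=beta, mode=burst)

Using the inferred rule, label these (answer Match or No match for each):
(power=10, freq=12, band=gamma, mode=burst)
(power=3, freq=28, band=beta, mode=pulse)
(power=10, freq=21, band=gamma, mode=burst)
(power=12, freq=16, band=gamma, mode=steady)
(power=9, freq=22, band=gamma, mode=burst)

No match, Match, No match, No match, No match

The rule appears to be: power ≤ 5.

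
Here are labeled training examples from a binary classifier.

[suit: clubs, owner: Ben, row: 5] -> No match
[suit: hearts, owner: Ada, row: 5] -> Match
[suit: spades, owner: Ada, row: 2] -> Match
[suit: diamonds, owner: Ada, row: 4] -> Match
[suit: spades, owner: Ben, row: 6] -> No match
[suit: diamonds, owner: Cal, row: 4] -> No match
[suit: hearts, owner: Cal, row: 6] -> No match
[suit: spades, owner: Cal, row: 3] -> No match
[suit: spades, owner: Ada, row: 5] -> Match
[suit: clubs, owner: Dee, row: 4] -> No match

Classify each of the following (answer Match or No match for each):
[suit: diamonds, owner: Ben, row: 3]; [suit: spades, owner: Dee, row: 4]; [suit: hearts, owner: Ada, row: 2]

A rule that fits every label: owner is Ada — true of each 'Match' example, false of each 'No match' one.
[suit: diamonds, owner: Ben, row: 3]: No match (owner is Ben). [suit: spades, owner: Dee, row: 4]: No match (owner is Dee). [suit: hearts, owner: Ada, row: 2]: Match (owner is Ada).

No match, No match, Match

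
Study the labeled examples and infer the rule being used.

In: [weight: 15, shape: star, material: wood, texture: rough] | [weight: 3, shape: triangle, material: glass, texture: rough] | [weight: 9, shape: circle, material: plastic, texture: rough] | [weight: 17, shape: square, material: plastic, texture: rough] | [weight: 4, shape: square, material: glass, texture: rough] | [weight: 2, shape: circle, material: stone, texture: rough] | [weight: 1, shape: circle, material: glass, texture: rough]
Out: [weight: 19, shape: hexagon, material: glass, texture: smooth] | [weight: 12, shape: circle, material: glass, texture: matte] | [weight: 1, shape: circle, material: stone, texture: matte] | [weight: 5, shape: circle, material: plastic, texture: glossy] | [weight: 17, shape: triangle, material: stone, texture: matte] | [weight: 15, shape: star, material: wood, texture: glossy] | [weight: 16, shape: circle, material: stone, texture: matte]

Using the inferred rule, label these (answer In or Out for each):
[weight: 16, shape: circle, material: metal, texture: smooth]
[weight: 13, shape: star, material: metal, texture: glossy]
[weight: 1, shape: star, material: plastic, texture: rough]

Every 'In' example satisfies: texture is rough. None of the 'Out' examples do.
[weight: 16, shape: circle, material: metal, texture: smooth] → texture is smooth → Out.
[weight: 13, shape: star, material: metal, texture: glossy] → texture is glossy → Out.
[weight: 1, shape: star, material: plastic, texture: rough] → texture is rough → In.

Out, Out, In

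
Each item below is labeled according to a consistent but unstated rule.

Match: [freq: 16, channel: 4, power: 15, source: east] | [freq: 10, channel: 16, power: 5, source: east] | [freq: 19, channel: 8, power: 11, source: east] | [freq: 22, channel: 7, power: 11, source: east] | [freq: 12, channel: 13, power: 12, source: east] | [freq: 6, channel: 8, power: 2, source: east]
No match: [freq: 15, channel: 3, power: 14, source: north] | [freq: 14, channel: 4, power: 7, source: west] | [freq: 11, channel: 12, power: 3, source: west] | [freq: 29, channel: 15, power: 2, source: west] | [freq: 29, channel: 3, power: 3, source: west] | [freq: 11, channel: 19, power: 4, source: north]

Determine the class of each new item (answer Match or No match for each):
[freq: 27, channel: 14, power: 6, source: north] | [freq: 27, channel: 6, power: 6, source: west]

A rule that fits every label: source is east — true of each 'Match' example, false of each 'No match' one.

No match, No match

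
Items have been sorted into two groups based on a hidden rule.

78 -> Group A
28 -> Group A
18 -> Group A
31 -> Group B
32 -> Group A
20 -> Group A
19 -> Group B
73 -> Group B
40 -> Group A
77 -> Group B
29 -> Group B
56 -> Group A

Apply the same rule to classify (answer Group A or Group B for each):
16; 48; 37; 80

The rule appears to be: even.
16: 16 is even, passes → Group A. 48: 48 is even, passes → Group A. 37: 37 is odd, does not satisfy this → Group B. 80: 80 is even, passes → Group A.

Group A, Group A, Group B, Group A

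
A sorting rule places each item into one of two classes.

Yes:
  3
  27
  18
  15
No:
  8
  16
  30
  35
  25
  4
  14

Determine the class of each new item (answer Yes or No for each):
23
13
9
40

No, No, Yes, No

The common property of the 'Yes' items is: multiple of 3 AND at most 27. No 'No' item has it.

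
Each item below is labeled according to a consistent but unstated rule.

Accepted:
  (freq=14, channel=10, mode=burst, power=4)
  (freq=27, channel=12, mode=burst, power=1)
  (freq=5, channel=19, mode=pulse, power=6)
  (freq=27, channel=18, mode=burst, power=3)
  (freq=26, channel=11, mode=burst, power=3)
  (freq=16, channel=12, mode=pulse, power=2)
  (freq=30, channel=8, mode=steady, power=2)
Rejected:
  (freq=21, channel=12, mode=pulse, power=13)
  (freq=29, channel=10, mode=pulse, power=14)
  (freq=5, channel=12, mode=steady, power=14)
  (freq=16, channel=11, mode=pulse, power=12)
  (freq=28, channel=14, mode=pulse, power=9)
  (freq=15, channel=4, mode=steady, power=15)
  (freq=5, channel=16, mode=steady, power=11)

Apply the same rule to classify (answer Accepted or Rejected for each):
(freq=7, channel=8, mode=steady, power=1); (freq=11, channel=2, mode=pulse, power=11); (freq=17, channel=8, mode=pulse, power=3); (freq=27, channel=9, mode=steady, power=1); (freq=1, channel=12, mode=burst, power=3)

Accepted, Rejected, Accepted, Accepted, Accepted

The simplest hypothesis consistent with all the labels is: power ≤ 6.
(freq=7, channel=8, mode=steady, power=1): power = 1 — has this property, so Accepted.
(freq=11, channel=2, mode=pulse, power=11): power = 11 — fails the rule, so Rejected.
(freq=17, channel=8, mode=pulse, power=3): power = 3 — has this property, so Accepted.
(freq=27, channel=9, mode=steady, power=1): power = 1 — has this property, so Accepted.
(freq=1, channel=12, mode=burst, power=3): power = 3 — has this property, so Accepted.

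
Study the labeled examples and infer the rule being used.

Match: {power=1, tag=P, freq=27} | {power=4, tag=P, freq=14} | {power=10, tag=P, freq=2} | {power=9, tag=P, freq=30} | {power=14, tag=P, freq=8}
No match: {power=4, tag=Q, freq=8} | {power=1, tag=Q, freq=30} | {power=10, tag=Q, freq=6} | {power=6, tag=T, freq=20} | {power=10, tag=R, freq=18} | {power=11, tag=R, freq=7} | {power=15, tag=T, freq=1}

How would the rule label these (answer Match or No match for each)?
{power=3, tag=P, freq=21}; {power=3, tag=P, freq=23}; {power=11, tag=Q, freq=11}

The rule appears to be: tag is P.
{power=3, tag=P, freq=21}: tag is P — passes, so Match. {power=3, tag=P, freq=23}: tag is P — passes, so Match. {power=11, tag=Q, freq=11}: tag is Q — fails this test, so No match.

Match, Match, No match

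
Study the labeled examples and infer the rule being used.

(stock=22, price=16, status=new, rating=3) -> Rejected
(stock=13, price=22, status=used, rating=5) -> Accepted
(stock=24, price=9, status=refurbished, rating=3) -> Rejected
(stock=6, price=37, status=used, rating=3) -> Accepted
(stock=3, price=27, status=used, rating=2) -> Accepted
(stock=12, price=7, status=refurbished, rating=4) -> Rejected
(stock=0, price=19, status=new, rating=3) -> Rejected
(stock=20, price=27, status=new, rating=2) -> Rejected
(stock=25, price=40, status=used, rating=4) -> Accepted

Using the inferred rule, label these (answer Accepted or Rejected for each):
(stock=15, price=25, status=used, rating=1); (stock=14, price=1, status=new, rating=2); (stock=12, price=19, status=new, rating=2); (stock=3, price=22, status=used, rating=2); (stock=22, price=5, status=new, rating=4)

Accepted, Rejected, Rejected, Accepted, Rejected

The simplest hypothesis consistent with all the labels is: status is used.
(stock=15, price=25, status=used, rating=1) → status is used → Accepted.
(stock=14, price=1, status=new, rating=2) → status is new → Rejected.
(stock=12, price=19, status=new, rating=2) → status is new → Rejected.
(stock=3, price=22, status=used, rating=2) → status is used → Accepted.
(stock=22, price=5, status=new, rating=4) → status is new → Rejected.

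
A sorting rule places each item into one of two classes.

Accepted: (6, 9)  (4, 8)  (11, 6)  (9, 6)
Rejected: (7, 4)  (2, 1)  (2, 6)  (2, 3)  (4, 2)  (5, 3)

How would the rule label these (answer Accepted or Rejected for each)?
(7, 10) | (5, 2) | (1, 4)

The rule appears to be: sum ≥ 12.

Accepted, Rejected, Rejected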